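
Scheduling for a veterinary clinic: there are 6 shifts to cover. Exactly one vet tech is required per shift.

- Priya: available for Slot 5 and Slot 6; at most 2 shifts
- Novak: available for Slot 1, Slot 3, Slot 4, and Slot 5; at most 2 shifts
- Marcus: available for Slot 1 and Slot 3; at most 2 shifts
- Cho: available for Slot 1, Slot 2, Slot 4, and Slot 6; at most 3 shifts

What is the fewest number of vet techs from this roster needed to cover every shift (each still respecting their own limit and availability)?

6 slots to fill and no one can take more than 3, so at least ⌈6/3⌉ = 2 vet techs are needed.
Any 2 vet techs together have capacity at most 3+2 = 5 < 6 slots, so 2 can never suffice.
Priya, Novak, and Cho alone can cover everything: Slot 1→Novak, Slot 2→Cho, Slot 3→Novak, Slot 4→Cho, Slot 5→Priya, Slot 6→Priya.

3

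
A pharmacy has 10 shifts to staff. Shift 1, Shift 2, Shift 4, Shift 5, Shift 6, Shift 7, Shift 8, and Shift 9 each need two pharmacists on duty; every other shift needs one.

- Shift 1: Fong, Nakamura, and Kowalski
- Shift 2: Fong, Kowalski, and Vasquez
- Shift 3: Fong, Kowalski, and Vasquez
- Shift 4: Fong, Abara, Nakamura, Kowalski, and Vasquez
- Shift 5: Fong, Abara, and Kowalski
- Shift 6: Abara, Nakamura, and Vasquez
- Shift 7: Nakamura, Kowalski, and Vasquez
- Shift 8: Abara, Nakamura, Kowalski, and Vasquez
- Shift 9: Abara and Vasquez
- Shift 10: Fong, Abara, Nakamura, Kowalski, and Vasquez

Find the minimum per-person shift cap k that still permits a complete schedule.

With 5 pharmacists and 18 worker-slots to fill, someone must work at least ⌈18/5⌉ = 4 shifts, so k ≥ 4.
k = 4 works: Shift 1→Fong+Nakamura, Shift 2→Fong+Kowalski, Shift 3→Fong, Shift 4→Kowalski+Vasquez, Shift 5→Fong+Abara, Shift 6→Abara+Nakamura, Shift 7→Nakamura+Kowalski, Shift 8→Nakamura+Kowalski, Shift 9→Abara+Vasquez, Shift 10→Abara.
Loads: Fong 4, Abara 4, Nakamura 4, Kowalski 4, Vasquez 2 — all ≤ 4.

4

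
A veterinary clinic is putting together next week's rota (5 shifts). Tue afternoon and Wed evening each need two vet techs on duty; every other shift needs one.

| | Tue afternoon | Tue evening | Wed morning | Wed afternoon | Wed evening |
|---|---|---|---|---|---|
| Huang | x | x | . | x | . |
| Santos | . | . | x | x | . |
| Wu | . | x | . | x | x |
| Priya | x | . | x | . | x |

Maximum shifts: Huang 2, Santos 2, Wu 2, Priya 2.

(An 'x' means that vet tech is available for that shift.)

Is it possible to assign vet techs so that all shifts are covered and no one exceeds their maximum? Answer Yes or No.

Tue afternoon can only be covered by Huang and Priya, so that assignment is forced.
Wed evening can only be covered by Wu and Priya, so that assignment is forced.
One valid schedule: Tue afternoon→Huang+Priya, Tue evening→Huang, Wed morning→Santos, Wed afternoon→Santos, Wed evening→Wu+Priya.
Loads: Huang 2/2, Santos 2/2, Wu 1/2, Priya 2/2 — all within limits.

Yes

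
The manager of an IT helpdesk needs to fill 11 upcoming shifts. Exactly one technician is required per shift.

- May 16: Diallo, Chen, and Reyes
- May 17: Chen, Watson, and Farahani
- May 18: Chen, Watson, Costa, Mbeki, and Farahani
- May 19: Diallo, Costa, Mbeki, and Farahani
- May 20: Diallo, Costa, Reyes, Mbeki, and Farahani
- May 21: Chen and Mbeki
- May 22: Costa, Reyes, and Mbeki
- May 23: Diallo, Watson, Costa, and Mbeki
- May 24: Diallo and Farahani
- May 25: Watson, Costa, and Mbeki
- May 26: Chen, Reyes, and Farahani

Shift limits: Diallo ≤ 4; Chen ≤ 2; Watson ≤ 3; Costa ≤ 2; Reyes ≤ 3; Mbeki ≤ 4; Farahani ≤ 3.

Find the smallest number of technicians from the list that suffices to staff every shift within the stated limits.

3

11 slots to fill and no one can take more than 4, so at least ⌈11/4⌉ = 3 technicians are needed.
Diallo, Mbeki, and Farahani alone can cover everything: May 16→Diallo, May 17→Farahani, May 18→Mbeki, May 19→Diallo, May 20→Farahani, May 21→Mbeki, May 22→Mbeki, May 23→Diallo, May 24→Diallo, May 25→Mbeki, May 26→Farahani.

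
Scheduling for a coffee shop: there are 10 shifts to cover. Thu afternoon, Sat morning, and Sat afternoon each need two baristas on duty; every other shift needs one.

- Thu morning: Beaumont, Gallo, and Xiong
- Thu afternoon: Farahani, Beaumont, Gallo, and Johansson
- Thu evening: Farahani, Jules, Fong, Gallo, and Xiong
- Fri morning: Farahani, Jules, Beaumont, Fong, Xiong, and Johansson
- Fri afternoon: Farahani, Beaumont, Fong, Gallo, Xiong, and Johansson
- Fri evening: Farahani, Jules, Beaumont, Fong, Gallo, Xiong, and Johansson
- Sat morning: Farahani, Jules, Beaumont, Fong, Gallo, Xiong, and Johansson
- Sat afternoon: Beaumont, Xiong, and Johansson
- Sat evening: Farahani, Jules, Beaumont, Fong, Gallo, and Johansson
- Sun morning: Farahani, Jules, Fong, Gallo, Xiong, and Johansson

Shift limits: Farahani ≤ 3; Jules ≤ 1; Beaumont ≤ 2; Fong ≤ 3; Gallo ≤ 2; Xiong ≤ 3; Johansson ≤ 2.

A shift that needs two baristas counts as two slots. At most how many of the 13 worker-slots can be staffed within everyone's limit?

13

Total capacity across all baristas is 3+1+2+3+2+3+2 = 16, and 13 slots are needed, so at most 13 can be filled.
An assignment achieving 13: Thu morning→Beaumont, Thu afternoon→Farahani+Gallo, Thu evening→Farahani, Fri morning→Farahani, Fri afternoon→Fong, Fri evening→Fong, Sat morning→Gallo+Xiong, Sat afternoon→Beaumont+Xiong, Sat evening→Jules, Sun morning→Fong.
Loads: Farahani 3/3, Jules 1/1, Beaumont 2/2, Fong 3/3, Gallo 2/2, Xiong 2/3, Johansson 0/2.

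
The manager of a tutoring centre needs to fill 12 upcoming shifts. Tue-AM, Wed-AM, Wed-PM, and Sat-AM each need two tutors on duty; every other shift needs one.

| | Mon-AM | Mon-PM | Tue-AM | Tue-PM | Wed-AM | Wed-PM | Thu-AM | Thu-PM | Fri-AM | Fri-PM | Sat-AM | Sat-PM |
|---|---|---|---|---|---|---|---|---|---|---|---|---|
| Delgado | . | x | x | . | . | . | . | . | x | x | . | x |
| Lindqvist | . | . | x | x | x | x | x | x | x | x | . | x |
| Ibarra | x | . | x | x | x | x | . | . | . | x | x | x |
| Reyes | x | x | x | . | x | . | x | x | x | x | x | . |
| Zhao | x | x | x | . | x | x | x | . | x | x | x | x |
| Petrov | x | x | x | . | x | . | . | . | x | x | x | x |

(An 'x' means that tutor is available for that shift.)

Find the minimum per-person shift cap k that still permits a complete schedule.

3

With 6 tutors and 16 worker-slots to fill, someone must work at least ⌈16/6⌉ = 3 shifts, so k ≥ 3.
k = 3 works: Mon-AM→Ibarra, Mon-PM→Delgado, Tue-AM→Zhao+Petrov, Tue-PM→Lindqvist, Wed-AM→Reyes+Zhao, Wed-PM→Lindqvist+Ibarra, Thu-AM→Reyes, Thu-PM→Lindqvist, Fri-AM→Delgado, Fri-PM→Ibarra, Sat-AM→Reyes+Zhao, Sat-PM→Delgado.
Loads: Delgado 3, Lindqvist 3, Ibarra 3, Reyes 3, Zhao 3, Petrov 1 — all ≤ 3.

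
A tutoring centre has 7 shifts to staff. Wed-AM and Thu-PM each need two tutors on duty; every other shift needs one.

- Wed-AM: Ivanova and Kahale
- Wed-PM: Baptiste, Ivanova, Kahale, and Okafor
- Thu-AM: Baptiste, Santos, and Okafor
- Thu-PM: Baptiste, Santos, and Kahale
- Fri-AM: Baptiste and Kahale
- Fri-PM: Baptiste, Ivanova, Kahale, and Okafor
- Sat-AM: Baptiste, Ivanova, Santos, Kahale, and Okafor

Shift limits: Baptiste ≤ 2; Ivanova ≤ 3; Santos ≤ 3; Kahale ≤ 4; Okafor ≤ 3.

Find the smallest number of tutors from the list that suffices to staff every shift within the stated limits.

3

9 slots to fill and no one can take more than 4, so at least ⌈9/4⌉ = 3 tutors are needed.
Baptiste, Ivanova, and Kahale alone can cover everything: Wed-AM→Ivanova+Kahale, Wed-PM→Ivanova, Thu-AM→Baptiste, Thu-PM→Baptiste+Kahale, Fri-AM→Kahale, Fri-PM→Ivanova, Sat-AM→Kahale.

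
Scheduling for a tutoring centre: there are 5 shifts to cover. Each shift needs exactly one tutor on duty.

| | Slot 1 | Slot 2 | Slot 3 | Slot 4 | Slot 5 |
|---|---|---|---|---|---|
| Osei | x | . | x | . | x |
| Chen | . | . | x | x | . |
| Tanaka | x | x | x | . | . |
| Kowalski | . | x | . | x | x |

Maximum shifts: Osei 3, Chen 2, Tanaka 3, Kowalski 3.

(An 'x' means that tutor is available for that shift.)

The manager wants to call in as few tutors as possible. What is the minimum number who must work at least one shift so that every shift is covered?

2

5 slots to fill and no one can take more than 3, so at least ⌈5/3⌉ = 2 tutors are needed.
Osei and Kowalski alone can cover everything: Slot 1→Osei, Slot 2→Kowalski, Slot 3→Osei, Slot 4→Kowalski, Slot 5→Osei.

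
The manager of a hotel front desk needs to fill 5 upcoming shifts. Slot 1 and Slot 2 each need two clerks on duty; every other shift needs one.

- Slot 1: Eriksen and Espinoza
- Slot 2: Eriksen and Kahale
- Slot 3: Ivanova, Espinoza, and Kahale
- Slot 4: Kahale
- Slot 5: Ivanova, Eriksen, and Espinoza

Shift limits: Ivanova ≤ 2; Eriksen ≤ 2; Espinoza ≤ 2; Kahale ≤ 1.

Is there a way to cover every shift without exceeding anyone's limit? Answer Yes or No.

No

Total capacity is 7 and 7 slots are needed, so capacity alone doesn't rule it out.
Shifts {Slot 2, Slot 4} need 3 worker-slots in total, but the clerks available for any of those shifts (Eriksen and Kahale) can supply at most 2 among them. So no valid schedule exists.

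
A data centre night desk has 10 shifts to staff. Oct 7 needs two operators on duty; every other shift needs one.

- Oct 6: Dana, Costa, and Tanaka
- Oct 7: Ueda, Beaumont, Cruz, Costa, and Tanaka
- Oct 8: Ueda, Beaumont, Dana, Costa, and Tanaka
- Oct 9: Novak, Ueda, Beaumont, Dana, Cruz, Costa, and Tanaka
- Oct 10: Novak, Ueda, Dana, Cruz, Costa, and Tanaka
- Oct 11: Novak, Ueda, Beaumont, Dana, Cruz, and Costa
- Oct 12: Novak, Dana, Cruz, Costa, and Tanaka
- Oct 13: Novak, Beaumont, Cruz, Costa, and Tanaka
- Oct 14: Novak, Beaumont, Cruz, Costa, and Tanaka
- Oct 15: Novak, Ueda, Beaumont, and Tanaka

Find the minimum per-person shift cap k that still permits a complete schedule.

With 7 operators and 11 worker-slots to fill, someone must work at least ⌈11/7⌉ = 2 shifts, so k ≥ 2.
k = 2 works: Oct 6→Dana, Oct 7→Cruz+Costa, Oct 8→Ueda, Oct 9→Cruz, Oct 10→Ueda, Oct 11→Dana, Oct 12→Novak, Oct 13→Beaumont, Oct 14→Beaumont, Oct 15→Novak.
Loads: Novak 2, Ueda 2, Beaumont 2, Dana 2, Cruz 2, Costa 1, Tanaka 0 — all ≤ 2.

2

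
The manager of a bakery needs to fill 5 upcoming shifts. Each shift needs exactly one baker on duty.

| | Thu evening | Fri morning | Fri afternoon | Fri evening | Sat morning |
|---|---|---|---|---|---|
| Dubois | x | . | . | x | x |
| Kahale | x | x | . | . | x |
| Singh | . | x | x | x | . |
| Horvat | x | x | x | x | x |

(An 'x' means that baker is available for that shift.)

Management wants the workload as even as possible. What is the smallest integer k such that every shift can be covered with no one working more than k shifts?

With 4 bakers and 5 worker-slots to fill, someone must work at least ⌈5/4⌉ = 2 shifts, so k ≥ 2.
k = 2 works: Thu evening→Dubois, Fri morning→Kahale, Fri afternoon→Singh, Fri evening→Dubois, Sat morning→Kahale.
Loads: Dubois 2, Kahale 2, Singh 1, Horvat 0 — all ≤ 2.

2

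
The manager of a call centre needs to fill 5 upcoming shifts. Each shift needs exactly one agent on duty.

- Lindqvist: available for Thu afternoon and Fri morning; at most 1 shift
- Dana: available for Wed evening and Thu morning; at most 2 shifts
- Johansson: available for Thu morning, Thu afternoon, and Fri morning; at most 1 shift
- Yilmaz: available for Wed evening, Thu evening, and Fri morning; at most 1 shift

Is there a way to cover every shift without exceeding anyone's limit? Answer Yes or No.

Yes

Thu evening can only be covered by Yilmaz, so that assignment is forced.
One valid schedule: Wed evening→Dana, Thu morning→Dana, Thu afternoon→Lindqvist, Thu evening→Yilmaz, Fri morning→Johansson.
Loads: Lindqvist 1/1, Dana 2/2, Johansson 1/1, Yilmaz 1/1 — all within limits.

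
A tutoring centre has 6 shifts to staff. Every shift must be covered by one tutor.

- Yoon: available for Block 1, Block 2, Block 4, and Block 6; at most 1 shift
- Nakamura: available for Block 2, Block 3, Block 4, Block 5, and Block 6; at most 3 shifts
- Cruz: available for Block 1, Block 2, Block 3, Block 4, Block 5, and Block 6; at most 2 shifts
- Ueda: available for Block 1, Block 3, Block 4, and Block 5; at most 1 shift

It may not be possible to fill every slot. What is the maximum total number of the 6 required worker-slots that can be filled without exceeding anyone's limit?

Total capacity across all tutors is 1+3+2+1 = 7, and 6 slots are needed, so at most 6 can be filled.
An assignment achieving 6: Block 1→Yoon, Block 2→Nakamura, Block 3→Nakamura, Block 4→Cruz, Block 5→Nakamura, Block 6→Cruz.
Loads: Yoon 1/1, Nakamura 3/3, Cruz 2/2, Ueda 0/1.

6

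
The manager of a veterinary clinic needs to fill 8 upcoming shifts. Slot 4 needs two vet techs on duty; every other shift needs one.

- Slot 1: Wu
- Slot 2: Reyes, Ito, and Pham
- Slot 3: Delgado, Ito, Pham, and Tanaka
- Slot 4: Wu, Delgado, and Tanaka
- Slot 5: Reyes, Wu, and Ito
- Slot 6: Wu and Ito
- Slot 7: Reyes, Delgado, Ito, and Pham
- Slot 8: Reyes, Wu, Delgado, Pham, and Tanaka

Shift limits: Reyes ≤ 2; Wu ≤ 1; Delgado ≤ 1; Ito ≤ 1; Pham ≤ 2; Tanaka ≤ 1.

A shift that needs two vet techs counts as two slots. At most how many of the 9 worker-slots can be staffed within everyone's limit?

8

Total capacity across all vet techs is 2+1+1+1+2+1 = 8, and 9 slots are needed, so at most 8 can be filled.
An assignment achieving 8: Slot 1→Wu, Slot 2→Reyes, Slot 3→Pham, Slot 4→Delgado+Tanaka, Slot 5→Reyes, Slot 6→Ito, Slot 7→Pham.
Loads: Reyes 2/2, Wu 1/1, Delgado 1/1, Ito 1/1, Pham 2/2, Tanaka 1/1.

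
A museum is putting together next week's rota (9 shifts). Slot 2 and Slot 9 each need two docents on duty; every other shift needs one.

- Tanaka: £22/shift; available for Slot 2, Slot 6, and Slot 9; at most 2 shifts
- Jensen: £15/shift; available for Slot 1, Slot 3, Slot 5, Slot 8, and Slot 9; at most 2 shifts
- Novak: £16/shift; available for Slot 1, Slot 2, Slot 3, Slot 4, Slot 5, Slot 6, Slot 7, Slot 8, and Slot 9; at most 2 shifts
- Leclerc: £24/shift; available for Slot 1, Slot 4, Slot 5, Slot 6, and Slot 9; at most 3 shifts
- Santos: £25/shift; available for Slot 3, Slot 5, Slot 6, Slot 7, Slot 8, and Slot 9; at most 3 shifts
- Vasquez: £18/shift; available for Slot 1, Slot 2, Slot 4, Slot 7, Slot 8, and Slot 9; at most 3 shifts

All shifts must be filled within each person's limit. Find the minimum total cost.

Picking the cheapest available docent for each shift independently would cost £173, but that ignores the shift limits.
An optimal schedule: Slot 1→Jensen, Slot 2→Novak+Vasquez, Slot 3→Jensen, Slot 4→Novak, Slot 5→Leclerc, Slot 6→Tanaka, Slot 7→Vasquez, Slot 8→Vasquez, Slot 9→Tanaka+Leclerc.
Total: 15 + 16 + 18 + 15 + 16 + 24 + 22 + 18 + 18 + 22 + 24 = £208.

£208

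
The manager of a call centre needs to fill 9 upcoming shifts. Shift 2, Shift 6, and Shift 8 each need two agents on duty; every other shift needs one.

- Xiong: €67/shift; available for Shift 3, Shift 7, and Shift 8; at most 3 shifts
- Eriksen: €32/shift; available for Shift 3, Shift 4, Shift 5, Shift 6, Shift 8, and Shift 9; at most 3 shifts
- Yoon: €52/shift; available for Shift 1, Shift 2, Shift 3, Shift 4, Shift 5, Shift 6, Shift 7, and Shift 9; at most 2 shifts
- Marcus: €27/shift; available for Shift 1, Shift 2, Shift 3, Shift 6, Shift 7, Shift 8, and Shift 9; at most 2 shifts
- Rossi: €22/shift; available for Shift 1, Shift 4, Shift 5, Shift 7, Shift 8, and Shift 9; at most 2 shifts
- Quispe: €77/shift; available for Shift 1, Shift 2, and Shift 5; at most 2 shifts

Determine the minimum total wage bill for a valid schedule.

Picking the cheapest available agent for each shift independently would cost €324, but that ignores the shift limits.
An optimal schedule: Shift 1→Marcus, Shift 2→Yoon+Marcus, Shift 3→Xiong, Shift 4→Eriksen, Shift 5→Eriksen, Shift 6→Eriksen+Yoon, Shift 7→Xiong, Shift 8→Xiong+Rossi, Shift 9→Rossi.
Total: 27 + 52 + 27 + 67 + 32 + 32 + 32 + 52 + 67 + 67 + 22 + 22 = €499.

€499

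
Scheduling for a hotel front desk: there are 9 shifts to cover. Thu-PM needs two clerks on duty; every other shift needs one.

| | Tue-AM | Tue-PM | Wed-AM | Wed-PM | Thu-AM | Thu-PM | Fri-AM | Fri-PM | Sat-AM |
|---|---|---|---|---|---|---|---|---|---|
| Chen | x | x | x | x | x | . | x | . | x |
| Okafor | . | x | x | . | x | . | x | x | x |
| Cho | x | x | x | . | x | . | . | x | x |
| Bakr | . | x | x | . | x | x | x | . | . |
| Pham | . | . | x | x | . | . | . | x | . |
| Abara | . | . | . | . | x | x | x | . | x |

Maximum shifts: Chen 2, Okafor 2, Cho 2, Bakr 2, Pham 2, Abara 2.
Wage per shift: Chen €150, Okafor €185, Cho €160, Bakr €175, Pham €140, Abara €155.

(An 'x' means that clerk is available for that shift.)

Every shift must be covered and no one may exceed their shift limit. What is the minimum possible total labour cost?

Thu-PM can only be covered by Bakr and Abara, so that assignment is forced.
Picking the cheapest available clerk for each shift independently would cost €1500, but that ignores the shift limits.
An optimal schedule: Tue-AM→Chen, Tue-PM→Chen, Wed-AM→Cho, Wed-PM→Pham, Thu-AM→Bakr, Thu-PM→Abara+Bakr, Fri-AM→Abara, Fri-PM→Pham, Sat-AM→Cho.
Total: 150 + 150 + 160 + 140 + 175 + 155 + 175 + 155 + 140 + 160 = €1560.

€1560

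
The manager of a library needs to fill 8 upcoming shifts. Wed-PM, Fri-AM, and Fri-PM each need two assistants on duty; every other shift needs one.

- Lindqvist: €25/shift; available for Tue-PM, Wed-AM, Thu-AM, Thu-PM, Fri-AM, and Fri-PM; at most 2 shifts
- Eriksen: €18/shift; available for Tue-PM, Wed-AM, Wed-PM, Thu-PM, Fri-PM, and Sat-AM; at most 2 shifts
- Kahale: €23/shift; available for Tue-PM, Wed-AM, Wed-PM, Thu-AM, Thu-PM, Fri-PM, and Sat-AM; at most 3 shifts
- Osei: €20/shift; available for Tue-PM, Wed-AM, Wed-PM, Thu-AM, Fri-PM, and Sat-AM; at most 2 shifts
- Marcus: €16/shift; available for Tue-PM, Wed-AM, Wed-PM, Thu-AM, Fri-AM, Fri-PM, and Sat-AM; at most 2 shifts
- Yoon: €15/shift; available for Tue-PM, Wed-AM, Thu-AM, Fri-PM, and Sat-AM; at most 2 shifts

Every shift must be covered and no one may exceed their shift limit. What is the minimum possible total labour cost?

€209

Fri-AM can only be covered by Lindqvist and Marcus, so that assignment is forced.
Picking the cheapest available assistant for each shift independently would cost €184, but that ignores the shift limits.
An optimal schedule: Tue-PM→Marcus, Wed-AM→Eriksen, Wed-PM→Osei+Kahale, Thu-AM→Yoon, Thu-PM→Eriksen, Fri-AM→Marcus+Lindqvist, Fri-PM→Osei+Kahale, Sat-AM→Yoon.
Total: 16 + 18 + 20 + 23 + 15 + 18 + 16 + 25 + 20 + 23 + 15 = €209.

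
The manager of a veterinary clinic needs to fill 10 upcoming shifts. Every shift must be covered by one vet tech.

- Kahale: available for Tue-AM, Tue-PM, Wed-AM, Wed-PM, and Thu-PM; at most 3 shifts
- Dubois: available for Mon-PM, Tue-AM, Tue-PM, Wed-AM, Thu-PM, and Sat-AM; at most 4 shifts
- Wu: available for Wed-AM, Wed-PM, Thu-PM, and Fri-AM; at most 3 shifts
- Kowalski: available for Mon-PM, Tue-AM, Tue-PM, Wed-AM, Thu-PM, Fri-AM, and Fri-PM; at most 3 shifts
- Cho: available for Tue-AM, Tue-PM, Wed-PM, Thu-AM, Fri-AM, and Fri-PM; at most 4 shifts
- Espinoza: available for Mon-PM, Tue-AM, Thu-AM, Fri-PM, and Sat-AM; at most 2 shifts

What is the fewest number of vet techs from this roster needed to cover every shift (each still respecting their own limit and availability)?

10 slots to fill and no one can take more than 4, so at least ⌈10/4⌉ = 3 vet techs are needed.
Kahale, Dubois, and Cho alone can cover everything: Mon-PM→Dubois, Tue-AM→Dubois, Tue-PM→Dubois, Wed-AM→Kahale, Wed-PM→Kahale, Thu-AM→Cho, Thu-PM→Kahale, Fri-AM→Cho, Fri-PM→Cho, Sat-AM→Dubois.

3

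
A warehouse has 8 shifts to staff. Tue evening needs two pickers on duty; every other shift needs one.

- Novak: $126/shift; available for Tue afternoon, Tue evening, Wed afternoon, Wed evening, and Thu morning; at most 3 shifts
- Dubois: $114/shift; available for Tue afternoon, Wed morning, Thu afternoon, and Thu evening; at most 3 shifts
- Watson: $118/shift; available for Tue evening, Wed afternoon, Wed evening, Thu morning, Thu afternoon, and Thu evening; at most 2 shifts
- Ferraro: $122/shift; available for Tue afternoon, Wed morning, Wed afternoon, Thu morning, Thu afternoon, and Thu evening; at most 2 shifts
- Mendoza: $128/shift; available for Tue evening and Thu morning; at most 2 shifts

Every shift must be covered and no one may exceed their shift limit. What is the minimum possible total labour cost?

$1074

Picking the cheapest available picker for each shift independently would cost $1054, but that ignores the shift limits.
An optimal schedule: Tue afternoon→Dubois, Tue evening→Watson+Novak, Wed morning→Dubois, Wed afternoon→Ferraro, Wed evening→Watson, Thu morning→Novak, Thu afternoon→Dubois, Thu evening→Ferraro.
Total: 114 + 118 + 126 + 114 + 122 + 118 + 126 + 114 + 122 = $1074.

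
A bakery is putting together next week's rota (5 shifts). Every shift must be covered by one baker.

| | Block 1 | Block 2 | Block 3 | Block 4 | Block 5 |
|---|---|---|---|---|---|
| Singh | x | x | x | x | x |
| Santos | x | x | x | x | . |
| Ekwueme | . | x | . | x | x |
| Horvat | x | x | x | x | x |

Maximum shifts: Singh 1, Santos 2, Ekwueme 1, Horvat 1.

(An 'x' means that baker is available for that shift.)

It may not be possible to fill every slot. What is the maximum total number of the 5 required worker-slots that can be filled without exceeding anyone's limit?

5

Total capacity across all bakers is 1+2+1+1 = 5, and 5 slots are needed, so at most 5 can be filled.
An assignment achieving 5: Block 1→Singh, Block 2→Santos, Block 3→Santos, Block 4→Horvat, Block 5→Ekwueme.
Loads: Singh 1/1, Santos 2/2, Ekwueme 1/1, Horvat 1/1.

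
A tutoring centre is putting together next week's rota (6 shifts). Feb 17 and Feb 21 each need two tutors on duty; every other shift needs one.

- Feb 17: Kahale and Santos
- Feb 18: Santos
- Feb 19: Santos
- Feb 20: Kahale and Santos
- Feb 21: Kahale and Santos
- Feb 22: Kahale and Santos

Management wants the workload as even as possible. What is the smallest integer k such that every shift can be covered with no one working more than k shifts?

With 2 tutors and 8 worker-slots to fill, someone must work at least ⌈8/2⌉ = 4 shifts, so k ≥ 4.
k = 4 works: Feb 17→Kahale+Santos, Feb 18→Santos, Feb 19→Santos, Feb 20→Kahale, Feb 21→Kahale+Santos, Feb 22→Kahale.
Loads: Kahale 4, Santos 4 — all ≤ 4.

4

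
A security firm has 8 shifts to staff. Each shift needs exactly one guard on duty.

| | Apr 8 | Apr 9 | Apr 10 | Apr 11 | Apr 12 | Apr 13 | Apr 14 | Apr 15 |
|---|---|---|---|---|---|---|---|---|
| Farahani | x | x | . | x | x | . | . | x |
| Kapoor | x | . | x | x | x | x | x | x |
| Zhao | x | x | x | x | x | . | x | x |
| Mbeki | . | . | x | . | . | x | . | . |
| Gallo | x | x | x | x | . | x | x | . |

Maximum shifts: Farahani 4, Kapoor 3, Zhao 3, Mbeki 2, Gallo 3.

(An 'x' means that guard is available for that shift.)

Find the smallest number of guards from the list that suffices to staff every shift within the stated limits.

3

8 slots to fill and no one can take more than 4, so at least ⌈8/4⌉ = 2 guards are needed.
Any 2 guards together have capacity at most 4+3 = 7 < 8 slots, so 2 can never suffice.
Farahani, Kapoor, and Zhao alone can cover everything: Apr 8→Farahani, Apr 9→Farahani, Apr 10→Kapoor, Apr 11→Farahani, Apr 12→Farahani, Apr 13→Kapoor, Apr 14→Kapoor, Apr 15→Zhao.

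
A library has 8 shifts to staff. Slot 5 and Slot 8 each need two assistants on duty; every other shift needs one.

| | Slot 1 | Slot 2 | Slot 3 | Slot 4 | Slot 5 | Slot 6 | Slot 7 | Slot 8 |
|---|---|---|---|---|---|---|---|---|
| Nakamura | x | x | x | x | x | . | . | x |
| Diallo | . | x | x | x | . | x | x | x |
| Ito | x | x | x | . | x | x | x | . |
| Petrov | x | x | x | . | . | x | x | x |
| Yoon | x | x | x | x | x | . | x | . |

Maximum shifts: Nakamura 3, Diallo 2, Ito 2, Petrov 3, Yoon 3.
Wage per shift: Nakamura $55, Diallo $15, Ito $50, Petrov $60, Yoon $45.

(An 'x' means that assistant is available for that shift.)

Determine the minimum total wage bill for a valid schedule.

$430

Picking the cheapest available assistant for each shift independently would cost $285, but that ignores the shift limits.
An optimal schedule: Slot 1→Yoon, Slot 2→Nakamura, Slot 3→Nakamura, Slot 4→Diallo, Slot 5→Yoon+Ito, Slot 6→Ito, Slot 7→Yoon, Slot 8→Diallo+Nakamura.
Total: 45 + 55 + 55 + 15 + 45 + 50 + 50 + 45 + 15 + 55 = $430.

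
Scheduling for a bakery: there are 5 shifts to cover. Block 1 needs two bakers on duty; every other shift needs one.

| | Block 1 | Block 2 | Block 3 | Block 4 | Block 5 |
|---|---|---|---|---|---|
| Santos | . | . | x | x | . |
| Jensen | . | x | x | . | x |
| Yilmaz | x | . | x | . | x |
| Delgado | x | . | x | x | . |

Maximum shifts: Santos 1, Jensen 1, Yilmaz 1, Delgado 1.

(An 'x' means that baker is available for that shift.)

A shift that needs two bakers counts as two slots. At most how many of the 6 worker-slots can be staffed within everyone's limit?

4

Total capacity across all bakers is 1+1+1+1 = 4, and 6 slots are needed, so at most 4 can be filled.
An assignment achieving 4: Block 1→Yilmaz+Delgado, Block 2→Jensen, Block 4→Santos.
Loads: Santos 1/1, Jensen 1/1, Yilmaz 1/1, Delgado 1/1.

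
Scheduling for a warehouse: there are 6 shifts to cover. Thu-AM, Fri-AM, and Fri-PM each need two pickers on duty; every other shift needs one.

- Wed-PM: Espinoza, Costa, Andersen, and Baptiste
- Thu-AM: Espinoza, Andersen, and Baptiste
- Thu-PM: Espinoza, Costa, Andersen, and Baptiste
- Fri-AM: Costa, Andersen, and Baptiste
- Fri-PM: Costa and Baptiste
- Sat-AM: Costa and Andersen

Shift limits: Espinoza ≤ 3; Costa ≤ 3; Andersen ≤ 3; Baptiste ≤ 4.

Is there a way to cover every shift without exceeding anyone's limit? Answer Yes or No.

Fri-PM can only be covered by Costa and Baptiste, so that assignment is forced.
One valid schedule: Wed-PM→Espinoza, Thu-AM→Espinoza+Andersen, Thu-PM→Espinoza, Fri-AM→Costa+Andersen, Fri-PM→Costa+Baptiste, Sat-AM→Costa.
Loads: Espinoza 3/3, Costa 3/3, Andersen 2/3, Baptiste 1/4 — all within limits.

Yes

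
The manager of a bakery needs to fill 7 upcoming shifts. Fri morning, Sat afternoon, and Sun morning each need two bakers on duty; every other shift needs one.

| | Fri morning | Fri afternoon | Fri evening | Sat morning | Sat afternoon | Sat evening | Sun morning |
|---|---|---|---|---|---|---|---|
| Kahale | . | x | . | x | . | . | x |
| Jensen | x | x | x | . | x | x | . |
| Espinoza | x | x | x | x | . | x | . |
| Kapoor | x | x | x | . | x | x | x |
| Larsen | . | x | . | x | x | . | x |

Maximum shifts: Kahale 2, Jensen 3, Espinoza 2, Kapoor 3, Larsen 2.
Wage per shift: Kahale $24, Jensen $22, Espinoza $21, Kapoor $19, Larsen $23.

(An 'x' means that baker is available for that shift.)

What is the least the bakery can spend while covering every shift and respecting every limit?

Picking the cheapest available baker for each shift independently would cost $201, but that ignores the shift limits.
An optimal schedule: Fri morning→Kapoor+Espinoza, Fri afternoon→Jensen, Fri evening→Kapoor, Sat morning→Espinoza, Sat afternoon→Jensen+Larsen, Sat evening→Jensen, Sun morning→Kapoor+Larsen.
Total: 19 + 21 + 22 + 19 + 21 + 22 + 23 + 22 + 19 + 23 = $211.

$211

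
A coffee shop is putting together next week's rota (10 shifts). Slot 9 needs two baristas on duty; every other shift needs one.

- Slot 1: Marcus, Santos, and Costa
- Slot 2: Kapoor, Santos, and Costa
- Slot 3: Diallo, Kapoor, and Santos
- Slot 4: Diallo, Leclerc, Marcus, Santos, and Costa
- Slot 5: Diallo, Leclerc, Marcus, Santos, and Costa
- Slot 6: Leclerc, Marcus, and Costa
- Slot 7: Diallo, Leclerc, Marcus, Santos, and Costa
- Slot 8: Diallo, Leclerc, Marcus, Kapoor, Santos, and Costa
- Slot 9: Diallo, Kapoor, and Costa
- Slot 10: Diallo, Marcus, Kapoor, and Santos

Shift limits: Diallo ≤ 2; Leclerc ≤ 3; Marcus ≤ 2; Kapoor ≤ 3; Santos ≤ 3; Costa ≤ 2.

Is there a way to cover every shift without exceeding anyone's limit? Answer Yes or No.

Yes

One valid schedule: Slot 1→Marcus, Slot 2→Kapoor, Slot 3→Diallo, Slot 4→Leclerc, Slot 5→Leclerc, Slot 6→Leclerc, Slot 7→Santos, Slot 8→Kapoor, Slot 9→Diallo+Kapoor, Slot 10→Marcus.
Loads: Diallo 2/2, Leclerc 3/3, Marcus 2/2, Kapoor 3/3, Santos 1/3, Costa 0/2 — all within limits.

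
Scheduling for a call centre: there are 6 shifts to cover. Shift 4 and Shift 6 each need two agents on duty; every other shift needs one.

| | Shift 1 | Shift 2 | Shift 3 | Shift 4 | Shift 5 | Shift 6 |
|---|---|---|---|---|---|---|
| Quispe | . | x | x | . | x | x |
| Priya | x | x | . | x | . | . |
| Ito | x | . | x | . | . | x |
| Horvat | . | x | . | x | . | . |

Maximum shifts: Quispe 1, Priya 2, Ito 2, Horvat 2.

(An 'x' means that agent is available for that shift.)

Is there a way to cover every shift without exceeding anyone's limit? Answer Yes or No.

Shifts {Shift 5, Shift 6} need 3 worker-slots in total, but the agents available for any of those shifts (Quispe and Ito) can supply at most 2 among them. So no valid schedule exists.

No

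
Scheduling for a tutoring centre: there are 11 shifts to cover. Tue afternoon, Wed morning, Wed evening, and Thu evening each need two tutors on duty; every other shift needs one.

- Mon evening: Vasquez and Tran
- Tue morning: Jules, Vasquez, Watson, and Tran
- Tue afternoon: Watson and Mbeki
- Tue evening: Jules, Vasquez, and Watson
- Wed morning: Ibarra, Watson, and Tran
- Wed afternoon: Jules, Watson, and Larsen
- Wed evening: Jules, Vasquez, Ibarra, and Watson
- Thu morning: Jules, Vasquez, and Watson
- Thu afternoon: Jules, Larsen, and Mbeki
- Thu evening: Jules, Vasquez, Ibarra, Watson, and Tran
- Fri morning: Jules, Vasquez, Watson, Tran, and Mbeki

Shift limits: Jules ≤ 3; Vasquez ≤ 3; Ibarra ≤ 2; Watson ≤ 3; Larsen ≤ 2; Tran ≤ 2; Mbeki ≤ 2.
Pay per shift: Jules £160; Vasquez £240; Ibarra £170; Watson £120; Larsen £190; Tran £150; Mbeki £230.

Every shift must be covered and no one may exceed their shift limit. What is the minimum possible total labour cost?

Tue afternoon can only be covered by Watson and Mbeki, so that assignment is forced.
Picking the cheapest available tutor for each shift independently would cost £2080, but that ignores the shift limits.
An optimal schedule: Mon evening→Tran, Tue morning→Jules, Tue afternoon→Watson+Mbeki, Tue evening→Watson, Wed morning→Watson+Tran, Wed afternoon→Larsen, Wed evening→Jules+Ibarra, Thu morning→Jules, Thu afternoon→Larsen, Thu evening→Ibarra+Vasquez, Fri morning→Mbeki.
Total: 150 + 160 + 120 + 230 + 120 + 120 + 150 + 190 + 160 + 170 + 160 + 190 + 170 + 240 + 230 = £2560.

£2560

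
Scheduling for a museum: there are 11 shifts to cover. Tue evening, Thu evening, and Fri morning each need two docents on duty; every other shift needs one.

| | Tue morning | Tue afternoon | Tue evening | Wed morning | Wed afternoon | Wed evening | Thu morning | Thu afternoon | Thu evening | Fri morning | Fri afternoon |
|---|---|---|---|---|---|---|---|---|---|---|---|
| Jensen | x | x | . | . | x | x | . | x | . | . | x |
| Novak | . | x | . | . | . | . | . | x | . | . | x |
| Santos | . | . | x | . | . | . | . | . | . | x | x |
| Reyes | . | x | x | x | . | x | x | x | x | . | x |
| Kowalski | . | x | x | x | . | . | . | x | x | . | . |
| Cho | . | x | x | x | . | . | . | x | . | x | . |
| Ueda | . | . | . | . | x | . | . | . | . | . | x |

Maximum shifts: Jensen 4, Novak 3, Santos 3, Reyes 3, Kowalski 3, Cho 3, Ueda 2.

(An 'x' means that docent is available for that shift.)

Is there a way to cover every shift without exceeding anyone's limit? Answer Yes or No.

Yes

Tue morning can only be covered by Jensen, so that assignment is forced.
Thu morning can only be covered by Reyes, so that assignment is forced.
Thu evening can only be covered by Reyes and Kowalski, so that assignment is forced.
One valid schedule: Tue morning→Jensen, Tue afternoon→Jensen, Tue evening→Santos+Kowalski, Wed morning→Reyes, Wed afternoon→Jensen, Wed evening→Jensen, Thu morning→Reyes, Thu afternoon→Novak, Thu evening→Reyes+Kowalski, Fri morning→Santos+Cho, Fri afternoon→Novak.
Loads: Jensen 4/4, Novak 2/3, Santos 2/3, Reyes 3/3, Kowalski 2/3, Cho 1/3, Ueda 0/2 — all within limits.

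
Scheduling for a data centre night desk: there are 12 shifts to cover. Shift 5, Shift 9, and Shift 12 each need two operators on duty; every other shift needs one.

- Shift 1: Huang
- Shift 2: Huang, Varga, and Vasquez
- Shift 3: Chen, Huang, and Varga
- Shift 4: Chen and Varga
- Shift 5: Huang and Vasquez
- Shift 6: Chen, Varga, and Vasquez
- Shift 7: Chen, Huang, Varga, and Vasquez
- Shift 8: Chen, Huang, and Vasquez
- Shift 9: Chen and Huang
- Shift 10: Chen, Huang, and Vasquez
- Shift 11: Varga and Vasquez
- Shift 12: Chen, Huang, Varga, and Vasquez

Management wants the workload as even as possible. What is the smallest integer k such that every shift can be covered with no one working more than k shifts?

With 4 operators and 15 worker-slots to fill, someone must work at least ⌈15/4⌉ = 4 shifts, so k ≥ 4.
k = 4 works: Shift 1→Huang, Shift 2→Huang, Shift 3→Chen, Shift 4→Chen, Shift 5→Huang+Vasquez, Shift 6→Chen, Shift 7→Varga, Shift 8→Vasquez, Shift 9→Chen+Huang, Shift 10→Vasquez, Shift 11→Varga, Shift 12→Varga+Vasquez.
Loads: Chen 4, Huang 4, Varga 3, Vasquez 4 — all ≤ 4.

4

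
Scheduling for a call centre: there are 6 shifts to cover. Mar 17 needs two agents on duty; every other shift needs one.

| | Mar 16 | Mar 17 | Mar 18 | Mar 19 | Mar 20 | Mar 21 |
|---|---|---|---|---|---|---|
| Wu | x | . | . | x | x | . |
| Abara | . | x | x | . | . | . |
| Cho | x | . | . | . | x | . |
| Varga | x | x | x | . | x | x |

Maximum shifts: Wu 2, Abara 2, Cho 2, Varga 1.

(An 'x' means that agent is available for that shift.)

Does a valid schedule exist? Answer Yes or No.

Total capacity is 7 and 7 slots are needed, so capacity alone doesn't rule it out.
Shifts {Mar 17, Mar 21} need 3 worker-slots in total, but the agents available for any of those shifts (Abara and Varga) can supply at most 2 among them. So no valid schedule exists.

No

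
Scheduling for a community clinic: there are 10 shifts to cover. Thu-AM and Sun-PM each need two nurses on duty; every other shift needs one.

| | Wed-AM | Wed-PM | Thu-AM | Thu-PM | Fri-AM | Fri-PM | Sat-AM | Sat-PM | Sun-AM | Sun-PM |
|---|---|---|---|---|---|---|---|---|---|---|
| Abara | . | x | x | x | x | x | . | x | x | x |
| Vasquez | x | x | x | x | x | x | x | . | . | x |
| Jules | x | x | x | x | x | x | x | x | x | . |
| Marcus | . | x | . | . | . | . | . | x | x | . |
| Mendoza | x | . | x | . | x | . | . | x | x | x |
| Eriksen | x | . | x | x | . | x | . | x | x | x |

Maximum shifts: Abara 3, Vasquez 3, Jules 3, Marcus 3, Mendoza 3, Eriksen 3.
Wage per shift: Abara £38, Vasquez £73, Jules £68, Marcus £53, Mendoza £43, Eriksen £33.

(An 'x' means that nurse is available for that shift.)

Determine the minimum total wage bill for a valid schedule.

£516

Picking the cheapest available nurse for each shift independently would cost £451, but that ignores the shift limits.
An optimal schedule: Wed-AM→Eriksen, Wed-PM→Abara, Thu-AM→Abara+Mendoza, Thu-PM→Eriksen, Fri-AM→Mendoza, Fri-PM→Eriksen, Sat-AM→Jules, Sat-PM→Marcus, Sun-AM→Marcus, Sun-PM→Abara+Mendoza.
Total: 33 + 38 + 38 + 43 + 33 + 43 + 33 + 68 + 53 + 53 + 38 + 43 = £516.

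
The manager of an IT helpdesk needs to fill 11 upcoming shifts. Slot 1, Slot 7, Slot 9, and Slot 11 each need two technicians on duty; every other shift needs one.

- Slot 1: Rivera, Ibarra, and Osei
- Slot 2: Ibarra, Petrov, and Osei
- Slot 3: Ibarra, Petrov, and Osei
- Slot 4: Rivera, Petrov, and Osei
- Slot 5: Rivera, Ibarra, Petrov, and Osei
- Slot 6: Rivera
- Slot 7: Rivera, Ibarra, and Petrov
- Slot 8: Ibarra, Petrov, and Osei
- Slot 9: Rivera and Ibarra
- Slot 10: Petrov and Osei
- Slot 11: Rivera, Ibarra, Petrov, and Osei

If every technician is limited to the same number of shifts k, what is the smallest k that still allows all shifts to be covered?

With 4 technicians and 15 worker-slots to fill, someone must work at least ⌈15/4⌉ = 4 shifts, so k ≥ 4.
k = 4 works: Slot 1→Rivera+Ibarra, Slot 2→Ibarra, Slot 3→Ibarra, Slot 4→Petrov, Slot 5→Osei, Slot 6→Rivera, Slot 7→Rivera+Petrov, Slot 8→Osei, Slot 9→Rivera+Ibarra, Slot 10→Petrov, Slot 11→Petrov+Osei.
Loads: Rivera 4, Ibarra 4, Petrov 4, Osei 3 — all ≤ 4.

4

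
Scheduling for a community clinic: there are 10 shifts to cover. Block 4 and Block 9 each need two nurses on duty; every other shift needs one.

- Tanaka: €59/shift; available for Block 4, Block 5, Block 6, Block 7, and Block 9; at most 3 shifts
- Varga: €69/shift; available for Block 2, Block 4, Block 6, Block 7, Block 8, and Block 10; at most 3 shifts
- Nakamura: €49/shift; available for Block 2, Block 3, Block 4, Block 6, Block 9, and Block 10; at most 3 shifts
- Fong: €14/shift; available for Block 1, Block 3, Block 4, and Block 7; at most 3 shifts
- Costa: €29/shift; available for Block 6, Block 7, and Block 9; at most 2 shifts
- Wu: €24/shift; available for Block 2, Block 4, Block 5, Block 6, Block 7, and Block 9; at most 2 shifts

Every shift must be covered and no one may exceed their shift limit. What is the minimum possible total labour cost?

€423

Block 1 can only be covered by Fong, so that assignment is forced.
Block 8 can only be covered by Varga, so that assignment is forced.
Picking the cheapest available nurse for each shift independently would cost €323, but that ignores the shift limits.
An optimal schedule: Block 1→Fong, Block 2→Wu, Block 3→Fong, Block 4→Nakamura+Tanaka, Block 5→Wu, Block 6→Costa, Block 7→Fong, Block 8→Varga, Block 9→Costa+Nakamura, Block 10→Nakamura.
Total: 14 + 24 + 14 + 49 + 59 + 24 + 29 + 14 + 69 + 29 + 49 + 49 = €423.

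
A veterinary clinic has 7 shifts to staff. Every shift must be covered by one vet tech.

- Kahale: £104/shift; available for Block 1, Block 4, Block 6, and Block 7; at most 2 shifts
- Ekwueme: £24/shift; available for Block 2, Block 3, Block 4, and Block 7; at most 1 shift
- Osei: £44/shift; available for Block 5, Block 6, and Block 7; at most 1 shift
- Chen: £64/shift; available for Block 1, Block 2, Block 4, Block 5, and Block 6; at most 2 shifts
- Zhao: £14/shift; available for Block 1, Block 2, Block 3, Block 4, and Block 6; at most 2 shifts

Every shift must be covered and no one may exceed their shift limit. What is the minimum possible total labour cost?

Picking the cheapest available vet tech for each shift independently would cost £138, but that ignores the shift limits.
An optimal schedule: Block 1→Zhao, Block 2→Ekwueme, Block 3→Zhao, Block 4→Chen, Block 5→Osei, Block 6→Chen, Block 7→Kahale.
Total: 14 + 24 + 14 + 64 + 44 + 64 + 104 = £328.

£328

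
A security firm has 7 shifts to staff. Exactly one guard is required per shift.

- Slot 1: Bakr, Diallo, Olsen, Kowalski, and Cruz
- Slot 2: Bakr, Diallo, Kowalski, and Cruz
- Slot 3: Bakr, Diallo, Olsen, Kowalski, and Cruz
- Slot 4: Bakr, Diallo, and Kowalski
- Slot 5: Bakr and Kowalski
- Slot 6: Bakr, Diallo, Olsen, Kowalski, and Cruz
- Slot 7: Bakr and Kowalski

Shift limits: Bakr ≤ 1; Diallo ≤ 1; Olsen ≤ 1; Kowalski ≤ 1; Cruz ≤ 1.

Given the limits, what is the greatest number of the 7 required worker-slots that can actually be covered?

Total capacity across all guards is 1+1+1+1+1 = 5, and 7 slots are needed, so at most 5 can be filled.
An assignment achieving 5: Slot 1→Olsen, Slot 2→Cruz, Slot 4→Diallo, Slot 5→Bakr, Slot 7→Kowalski.
Loads: Bakr 1/1, Diallo 1/1, Olsen 1/1, Kowalski 1/1, Cruz 1/1.

5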